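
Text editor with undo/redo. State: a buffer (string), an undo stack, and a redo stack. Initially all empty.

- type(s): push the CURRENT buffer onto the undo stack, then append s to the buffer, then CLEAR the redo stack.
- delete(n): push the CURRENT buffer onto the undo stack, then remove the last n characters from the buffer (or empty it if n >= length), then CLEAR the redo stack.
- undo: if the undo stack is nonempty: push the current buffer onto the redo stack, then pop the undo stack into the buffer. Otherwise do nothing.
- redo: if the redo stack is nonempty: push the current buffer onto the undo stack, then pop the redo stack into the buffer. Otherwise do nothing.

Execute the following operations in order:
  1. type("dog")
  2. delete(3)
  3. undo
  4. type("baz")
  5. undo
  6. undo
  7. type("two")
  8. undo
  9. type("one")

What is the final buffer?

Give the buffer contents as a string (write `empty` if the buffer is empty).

After op 1 (type): buf='dog' undo_depth=1 redo_depth=0
After op 2 (delete): buf='(empty)' undo_depth=2 redo_depth=0
After op 3 (undo): buf='dog' undo_depth=1 redo_depth=1
After op 4 (type): buf='dogbaz' undo_depth=2 redo_depth=0
After op 5 (undo): buf='dog' undo_depth=1 redo_depth=1
After op 6 (undo): buf='(empty)' undo_depth=0 redo_depth=2
After op 7 (type): buf='two' undo_depth=1 redo_depth=0
After op 8 (undo): buf='(empty)' undo_depth=0 redo_depth=1
After op 9 (type): buf='one' undo_depth=1 redo_depth=0

Answer: one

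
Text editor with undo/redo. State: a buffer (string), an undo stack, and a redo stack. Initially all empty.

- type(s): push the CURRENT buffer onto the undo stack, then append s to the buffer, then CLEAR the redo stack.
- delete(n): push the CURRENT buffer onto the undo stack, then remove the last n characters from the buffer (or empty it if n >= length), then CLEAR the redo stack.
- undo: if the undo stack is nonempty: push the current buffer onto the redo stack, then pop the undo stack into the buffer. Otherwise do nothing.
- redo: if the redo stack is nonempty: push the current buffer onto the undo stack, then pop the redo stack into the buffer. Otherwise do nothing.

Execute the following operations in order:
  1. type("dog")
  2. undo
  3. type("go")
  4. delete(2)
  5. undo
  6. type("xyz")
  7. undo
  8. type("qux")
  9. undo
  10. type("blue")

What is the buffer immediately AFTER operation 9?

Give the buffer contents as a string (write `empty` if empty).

After op 1 (type): buf='dog' undo_depth=1 redo_depth=0
After op 2 (undo): buf='(empty)' undo_depth=0 redo_depth=1
After op 3 (type): buf='go' undo_depth=1 redo_depth=0
After op 4 (delete): buf='(empty)' undo_depth=2 redo_depth=0
After op 5 (undo): buf='go' undo_depth=1 redo_depth=1
After op 6 (type): buf='goxyz' undo_depth=2 redo_depth=0
After op 7 (undo): buf='go' undo_depth=1 redo_depth=1
After op 8 (type): buf='goqux' undo_depth=2 redo_depth=0
After op 9 (undo): buf='go' undo_depth=1 redo_depth=1

Answer: go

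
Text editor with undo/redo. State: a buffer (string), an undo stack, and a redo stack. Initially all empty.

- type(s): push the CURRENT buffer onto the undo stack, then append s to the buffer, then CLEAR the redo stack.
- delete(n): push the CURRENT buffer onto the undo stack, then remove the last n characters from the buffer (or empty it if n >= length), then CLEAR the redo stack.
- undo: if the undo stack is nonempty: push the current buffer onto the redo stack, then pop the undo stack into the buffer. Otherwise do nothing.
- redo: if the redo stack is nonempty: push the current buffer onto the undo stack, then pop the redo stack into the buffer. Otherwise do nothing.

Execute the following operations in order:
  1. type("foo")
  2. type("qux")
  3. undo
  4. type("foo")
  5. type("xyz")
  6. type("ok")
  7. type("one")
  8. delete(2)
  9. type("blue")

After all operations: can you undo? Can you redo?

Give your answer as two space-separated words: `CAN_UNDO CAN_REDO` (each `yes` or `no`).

After op 1 (type): buf='foo' undo_depth=1 redo_depth=0
After op 2 (type): buf='fooqux' undo_depth=2 redo_depth=0
After op 3 (undo): buf='foo' undo_depth=1 redo_depth=1
After op 4 (type): buf='foofoo' undo_depth=2 redo_depth=0
After op 5 (type): buf='foofooxyz' undo_depth=3 redo_depth=0
After op 6 (type): buf='foofooxyzok' undo_depth=4 redo_depth=0
After op 7 (type): buf='foofooxyzokone' undo_depth=5 redo_depth=0
After op 8 (delete): buf='foofooxyzoko' undo_depth=6 redo_depth=0
After op 9 (type): buf='foofooxyzokoblue' undo_depth=7 redo_depth=0

Answer: yes no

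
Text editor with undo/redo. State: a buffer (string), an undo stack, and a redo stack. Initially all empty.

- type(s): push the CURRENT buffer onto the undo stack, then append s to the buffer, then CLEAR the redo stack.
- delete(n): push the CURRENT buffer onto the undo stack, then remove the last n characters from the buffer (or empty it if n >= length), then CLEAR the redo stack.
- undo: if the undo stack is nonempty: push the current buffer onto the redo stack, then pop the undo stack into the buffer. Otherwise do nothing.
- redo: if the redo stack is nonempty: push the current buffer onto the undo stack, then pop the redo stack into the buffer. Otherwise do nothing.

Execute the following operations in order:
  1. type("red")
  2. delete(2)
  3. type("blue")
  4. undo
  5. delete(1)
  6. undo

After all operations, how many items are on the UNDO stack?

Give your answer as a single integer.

After op 1 (type): buf='red' undo_depth=1 redo_depth=0
After op 2 (delete): buf='r' undo_depth=2 redo_depth=0
After op 3 (type): buf='rblue' undo_depth=3 redo_depth=0
After op 4 (undo): buf='r' undo_depth=2 redo_depth=1
After op 5 (delete): buf='(empty)' undo_depth=3 redo_depth=0
After op 6 (undo): buf='r' undo_depth=2 redo_depth=1

Answer: 2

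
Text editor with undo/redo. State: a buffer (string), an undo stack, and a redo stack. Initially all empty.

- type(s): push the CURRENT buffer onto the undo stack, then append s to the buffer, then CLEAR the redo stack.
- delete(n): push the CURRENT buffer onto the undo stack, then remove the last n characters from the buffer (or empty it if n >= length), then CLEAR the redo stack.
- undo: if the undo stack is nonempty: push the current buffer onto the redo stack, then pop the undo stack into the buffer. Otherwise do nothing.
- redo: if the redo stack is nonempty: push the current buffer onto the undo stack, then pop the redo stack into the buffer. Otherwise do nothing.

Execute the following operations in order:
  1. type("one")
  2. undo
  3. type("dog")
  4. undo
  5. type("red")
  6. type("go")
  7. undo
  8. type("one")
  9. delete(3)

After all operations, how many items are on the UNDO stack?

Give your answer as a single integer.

Answer: 3

Derivation:
After op 1 (type): buf='one' undo_depth=1 redo_depth=0
After op 2 (undo): buf='(empty)' undo_depth=0 redo_depth=1
After op 3 (type): buf='dog' undo_depth=1 redo_depth=0
After op 4 (undo): buf='(empty)' undo_depth=0 redo_depth=1
After op 5 (type): buf='red' undo_depth=1 redo_depth=0
After op 6 (type): buf='redgo' undo_depth=2 redo_depth=0
After op 7 (undo): buf='red' undo_depth=1 redo_depth=1
After op 8 (type): buf='redone' undo_depth=2 redo_depth=0
After op 9 (delete): buf='red' undo_depth=3 redo_depth=0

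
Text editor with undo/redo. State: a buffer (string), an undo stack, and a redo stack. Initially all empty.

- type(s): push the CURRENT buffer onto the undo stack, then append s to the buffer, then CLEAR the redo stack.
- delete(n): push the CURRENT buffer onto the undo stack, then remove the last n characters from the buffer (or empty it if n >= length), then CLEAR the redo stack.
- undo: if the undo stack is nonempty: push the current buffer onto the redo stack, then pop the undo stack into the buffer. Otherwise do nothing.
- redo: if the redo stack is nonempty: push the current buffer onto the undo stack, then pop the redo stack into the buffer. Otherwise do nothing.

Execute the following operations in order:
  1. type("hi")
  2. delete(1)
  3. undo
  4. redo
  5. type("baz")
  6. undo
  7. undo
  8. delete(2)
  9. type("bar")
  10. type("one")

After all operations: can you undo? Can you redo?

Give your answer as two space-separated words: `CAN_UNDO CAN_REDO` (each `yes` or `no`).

Answer: yes no

Derivation:
After op 1 (type): buf='hi' undo_depth=1 redo_depth=0
After op 2 (delete): buf='h' undo_depth=2 redo_depth=0
After op 3 (undo): buf='hi' undo_depth=1 redo_depth=1
After op 4 (redo): buf='h' undo_depth=2 redo_depth=0
After op 5 (type): buf='hbaz' undo_depth=3 redo_depth=0
After op 6 (undo): buf='h' undo_depth=2 redo_depth=1
After op 7 (undo): buf='hi' undo_depth=1 redo_depth=2
After op 8 (delete): buf='(empty)' undo_depth=2 redo_depth=0
After op 9 (type): buf='bar' undo_depth=3 redo_depth=0
After op 10 (type): buf='barone' undo_depth=4 redo_depth=0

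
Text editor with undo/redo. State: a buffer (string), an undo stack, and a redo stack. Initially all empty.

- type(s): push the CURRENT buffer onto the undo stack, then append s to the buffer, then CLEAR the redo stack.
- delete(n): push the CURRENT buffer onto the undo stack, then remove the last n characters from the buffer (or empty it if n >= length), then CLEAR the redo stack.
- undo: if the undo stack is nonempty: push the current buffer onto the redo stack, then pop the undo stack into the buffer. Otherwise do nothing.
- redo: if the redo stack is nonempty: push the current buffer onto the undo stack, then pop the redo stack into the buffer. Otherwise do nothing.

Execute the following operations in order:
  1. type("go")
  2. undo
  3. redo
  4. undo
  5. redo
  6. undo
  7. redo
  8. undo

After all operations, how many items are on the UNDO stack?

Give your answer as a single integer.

After op 1 (type): buf='go' undo_depth=1 redo_depth=0
After op 2 (undo): buf='(empty)' undo_depth=0 redo_depth=1
After op 3 (redo): buf='go' undo_depth=1 redo_depth=0
After op 4 (undo): buf='(empty)' undo_depth=0 redo_depth=1
After op 5 (redo): buf='go' undo_depth=1 redo_depth=0
After op 6 (undo): buf='(empty)' undo_depth=0 redo_depth=1
After op 7 (redo): buf='go' undo_depth=1 redo_depth=0
After op 8 (undo): buf='(empty)' undo_depth=0 redo_depth=1

Answer: 0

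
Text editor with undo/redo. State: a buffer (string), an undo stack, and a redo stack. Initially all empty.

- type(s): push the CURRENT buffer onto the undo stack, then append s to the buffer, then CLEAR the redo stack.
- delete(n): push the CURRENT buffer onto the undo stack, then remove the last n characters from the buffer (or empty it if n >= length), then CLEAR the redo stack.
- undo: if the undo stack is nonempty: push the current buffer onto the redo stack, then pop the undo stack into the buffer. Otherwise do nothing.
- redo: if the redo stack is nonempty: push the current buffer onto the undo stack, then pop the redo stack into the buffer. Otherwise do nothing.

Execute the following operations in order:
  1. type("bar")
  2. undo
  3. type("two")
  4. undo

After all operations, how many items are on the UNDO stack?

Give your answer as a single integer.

Answer: 0

Derivation:
After op 1 (type): buf='bar' undo_depth=1 redo_depth=0
After op 2 (undo): buf='(empty)' undo_depth=0 redo_depth=1
After op 3 (type): buf='two' undo_depth=1 redo_depth=0
After op 4 (undo): buf='(empty)' undo_depth=0 redo_depth=1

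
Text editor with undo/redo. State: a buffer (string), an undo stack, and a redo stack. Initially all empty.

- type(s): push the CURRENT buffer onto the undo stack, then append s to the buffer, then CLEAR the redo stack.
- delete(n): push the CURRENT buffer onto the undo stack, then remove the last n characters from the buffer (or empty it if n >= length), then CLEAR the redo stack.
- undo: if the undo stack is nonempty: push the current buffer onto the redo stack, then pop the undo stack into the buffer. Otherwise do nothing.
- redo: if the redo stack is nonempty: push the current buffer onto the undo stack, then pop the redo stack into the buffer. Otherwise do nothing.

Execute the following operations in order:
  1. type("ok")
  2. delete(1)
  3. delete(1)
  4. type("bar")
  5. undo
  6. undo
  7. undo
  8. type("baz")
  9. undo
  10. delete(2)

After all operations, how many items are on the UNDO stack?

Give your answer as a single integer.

Answer: 2

Derivation:
After op 1 (type): buf='ok' undo_depth=1 redo_depth=0
After op 2 (delete): buf='o' undo_depth=2 redo_depth=0
After op 3 (delete): buf='(empty)' undo_depth=3 redo_depth=0
After op 4 (type): buf='bar' undo_depth=4 redo_depth=0
After op 5 (undo): buf='(empty)' undo_depth=3 redo_depth=1
After op 6 (undo): buf='o' undo_depth=2 redo_depth=2
After op 7 (undo): buf='ok' undo_depth=1 redo_depth=3
After op 8 (type): buf='okbaz' undo_depth=2 redo_depth=0
After op 9 (undo): buf='ok' undo_depth=1 redo_depth=1
After op 10 (delete): buf='(empty)' undo_depth=2 redo_depth=0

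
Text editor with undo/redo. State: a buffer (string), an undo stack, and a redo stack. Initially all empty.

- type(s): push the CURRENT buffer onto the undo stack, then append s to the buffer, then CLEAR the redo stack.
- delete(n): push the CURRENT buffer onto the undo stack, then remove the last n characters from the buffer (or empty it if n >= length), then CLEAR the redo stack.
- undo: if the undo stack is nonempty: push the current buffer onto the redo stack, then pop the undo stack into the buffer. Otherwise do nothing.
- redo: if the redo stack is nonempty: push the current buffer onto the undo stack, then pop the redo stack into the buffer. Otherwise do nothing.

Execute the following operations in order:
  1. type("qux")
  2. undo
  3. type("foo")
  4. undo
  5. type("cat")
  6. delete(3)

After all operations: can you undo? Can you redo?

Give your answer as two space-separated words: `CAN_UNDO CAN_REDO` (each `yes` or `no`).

After op 1 (type): buf='qux' undo_depth=1 redo_depth=0
After op 2 (undo): buf='(empty)' undo_depth=0 redo_depth=1
After op 3 (type): buf='foo' undo_depth=1 redo_depth=0
After op 4 (undo): buf='(empty)' undo_depth=0 redo_depth=1
After op 5 (type): buf='cat' undo_depth=1 redo_depth=0
After op 6 (delete): buf='(empty)' undo_depth=2 redo_depth=0

Answer: yes no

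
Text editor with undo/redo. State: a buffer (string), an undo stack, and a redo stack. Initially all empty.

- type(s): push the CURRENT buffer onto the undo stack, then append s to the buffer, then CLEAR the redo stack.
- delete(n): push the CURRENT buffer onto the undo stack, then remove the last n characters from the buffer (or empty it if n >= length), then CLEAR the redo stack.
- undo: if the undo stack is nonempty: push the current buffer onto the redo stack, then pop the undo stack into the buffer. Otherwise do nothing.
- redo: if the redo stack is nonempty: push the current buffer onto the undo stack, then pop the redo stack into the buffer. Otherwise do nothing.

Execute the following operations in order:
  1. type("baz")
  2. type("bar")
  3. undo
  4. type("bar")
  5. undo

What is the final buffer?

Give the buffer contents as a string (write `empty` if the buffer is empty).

Answer: baz

Derivation:
After op 1 (type): buf='baz' undo_depth=1 redo_depth=0
After op 2 (type): buf='bazbar' undo_depth=2 redo_depth=0
After op 3 (undo): buf='baz' undo_depth=1 redo_depth=1
After op 4 (type): buf='bazbar' undo_depth=2 redo_depth=0
After op 5 (undo): buf='baz' undo_depth=1 redo_depth=1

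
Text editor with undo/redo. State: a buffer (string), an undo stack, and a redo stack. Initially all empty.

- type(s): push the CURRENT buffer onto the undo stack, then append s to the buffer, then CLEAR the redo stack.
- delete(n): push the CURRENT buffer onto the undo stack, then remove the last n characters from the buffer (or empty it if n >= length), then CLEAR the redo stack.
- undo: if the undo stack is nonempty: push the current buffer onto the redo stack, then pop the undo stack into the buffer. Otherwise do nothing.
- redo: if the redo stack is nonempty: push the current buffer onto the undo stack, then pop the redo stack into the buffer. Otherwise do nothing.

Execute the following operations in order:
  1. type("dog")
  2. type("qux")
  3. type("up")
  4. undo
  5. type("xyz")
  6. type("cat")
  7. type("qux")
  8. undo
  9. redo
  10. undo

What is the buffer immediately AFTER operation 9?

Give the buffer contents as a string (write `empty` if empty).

Answer: dogquxxyzcatqux

Derivation:
After op 1 (type): buf='dog' undo_depth=1 redo_depth=0
After op 2 (type): buf='dogqux' undo_depth=2 redo_depth=0
After op 3 (type): buf='dogquxup' undo_depth=3 redo_depth=0
After op 4 (undo): buf='dogqux' undo_depth=2 redo_depth=1
After op 5 (type): buf='dogquxxyz' undo_depth=3 redo_depth=0
After op 6 (type): buf='dogquxxyzcat' undo_depth=4 redo_depth=0
After op 7 (type): buf='dogquxxyzcatqux' undo_depth=5 redo_depth=0
After op 8 (undo): buf='dogquxxyzcat' undo_depth=4 redo_depth=1
After op 9 (redo): buf='dogquxxyzcatqux' undo_depth=5 redo_depth=0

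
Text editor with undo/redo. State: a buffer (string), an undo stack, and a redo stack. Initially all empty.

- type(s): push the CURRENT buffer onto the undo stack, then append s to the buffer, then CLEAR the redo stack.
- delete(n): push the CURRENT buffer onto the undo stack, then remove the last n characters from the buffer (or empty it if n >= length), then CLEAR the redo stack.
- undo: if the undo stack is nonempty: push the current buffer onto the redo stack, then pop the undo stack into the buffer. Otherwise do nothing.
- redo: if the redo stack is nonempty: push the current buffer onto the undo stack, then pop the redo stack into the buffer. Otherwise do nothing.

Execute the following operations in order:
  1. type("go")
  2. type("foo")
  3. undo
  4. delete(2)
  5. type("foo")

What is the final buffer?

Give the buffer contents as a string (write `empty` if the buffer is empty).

Answer: foo

Derivation:
After op 1 (type): buf='go' undo_depth=1 redo_depth=0
After op 2 (type): buf='gofoo' undo_depth=2 redo_depth=0
After op 3 (undo): buf='go' undo_depth=1 redo_depth=1
After op 4 (delete): buf='(empty)' undo_depth=2 redo_depth=0
After op 5 (type): buf='foo' undo_depth=3 redo_depth=0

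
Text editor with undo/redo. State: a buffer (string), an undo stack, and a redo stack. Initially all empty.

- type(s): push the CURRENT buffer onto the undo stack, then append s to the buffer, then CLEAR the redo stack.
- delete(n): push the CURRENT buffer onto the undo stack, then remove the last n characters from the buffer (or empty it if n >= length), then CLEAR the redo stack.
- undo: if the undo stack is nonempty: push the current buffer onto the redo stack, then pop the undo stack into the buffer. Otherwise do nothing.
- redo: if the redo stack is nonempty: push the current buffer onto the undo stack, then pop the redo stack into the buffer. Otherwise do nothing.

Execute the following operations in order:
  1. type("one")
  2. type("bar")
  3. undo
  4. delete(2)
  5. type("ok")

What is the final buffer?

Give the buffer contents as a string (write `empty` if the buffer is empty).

Answer: ook

Derivation:
After op 1 (type): buf='one' undo_depth=1 redo_depth=0
After op 2 (type): buf='onebar' undo_depth=2 redo_depth=0
After op 3 (undo): buf='one' undo_depth=1 redo_depth=1
After op 4 (delete): buf='o' undo_depth=2 redo_depth=0
After op 5 (type): buf='ook' undo_depth=3 redo_depth=0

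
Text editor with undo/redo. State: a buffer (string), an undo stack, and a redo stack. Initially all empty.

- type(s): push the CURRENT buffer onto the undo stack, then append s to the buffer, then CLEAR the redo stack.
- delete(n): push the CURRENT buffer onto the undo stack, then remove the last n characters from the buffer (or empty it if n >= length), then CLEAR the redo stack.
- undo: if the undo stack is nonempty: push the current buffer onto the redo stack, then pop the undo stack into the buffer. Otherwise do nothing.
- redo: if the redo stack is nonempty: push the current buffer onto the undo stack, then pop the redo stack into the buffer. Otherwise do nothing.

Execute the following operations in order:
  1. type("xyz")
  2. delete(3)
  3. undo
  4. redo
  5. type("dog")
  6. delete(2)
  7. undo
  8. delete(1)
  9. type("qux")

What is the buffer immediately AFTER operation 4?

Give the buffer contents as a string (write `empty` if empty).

Answer: empty

Derivation:
After op 1 (type): buf='xyz' undo_depth=1 redo_depth=0
After op 2 (delete): buf='(empty)' undo_depth=2 redo_depth=0
After op 3 (undo): buf='xyz' undo_depth=1 redo_depth=1
After op 4 (redo): buf='(empty)' undo_depth=2 redo_depth=0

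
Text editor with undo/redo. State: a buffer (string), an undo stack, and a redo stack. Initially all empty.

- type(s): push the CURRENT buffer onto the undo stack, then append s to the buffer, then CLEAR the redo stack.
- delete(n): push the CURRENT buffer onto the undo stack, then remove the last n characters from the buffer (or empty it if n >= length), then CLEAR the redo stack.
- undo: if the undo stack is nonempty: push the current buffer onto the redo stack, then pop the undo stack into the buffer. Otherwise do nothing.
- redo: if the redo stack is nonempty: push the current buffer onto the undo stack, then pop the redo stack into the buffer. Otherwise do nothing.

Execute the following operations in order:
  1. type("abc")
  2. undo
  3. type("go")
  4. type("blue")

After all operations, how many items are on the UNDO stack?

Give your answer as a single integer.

After op 1 (type): buf='abc' undo_depth=1 redo_depth=0
After op 2 (undo): buf='(empty)' undo_depth=0 redo_depth=1
After op 3 (type): buf='go' undo_depth=1 redo_depth=0
After op 4 (type): buf='goblue' undo_depth=2 redo_depth=0

Answer: 2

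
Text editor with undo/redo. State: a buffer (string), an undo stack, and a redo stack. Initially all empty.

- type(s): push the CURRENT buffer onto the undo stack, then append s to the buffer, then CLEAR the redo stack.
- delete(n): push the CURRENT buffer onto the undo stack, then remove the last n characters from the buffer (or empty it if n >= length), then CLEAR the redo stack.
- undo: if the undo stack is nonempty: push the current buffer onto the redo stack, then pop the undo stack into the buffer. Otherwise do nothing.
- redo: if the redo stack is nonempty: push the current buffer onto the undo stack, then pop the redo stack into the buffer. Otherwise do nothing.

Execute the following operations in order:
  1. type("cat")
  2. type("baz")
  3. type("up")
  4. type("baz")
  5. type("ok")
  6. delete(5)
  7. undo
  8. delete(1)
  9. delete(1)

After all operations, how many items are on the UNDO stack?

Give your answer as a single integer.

Answer: 7

Derivation:
After op 1 (type): buf='cat' undo_depth=1 redo_depth=0
After op 2 (type): buf='catbaz' undo_depth=2 redo_depth=0
After op 3 (type): buf='catbazup' undo_depth=3 redo_depth=0
After op 4 (type): buf='catbazupbaz' undo_depth=4 redo_depth=0
After op 5 (type): buf='catbazupbazok' undo_depth=5 redo_depth=0
After op 6 (delete): buf='catbazup' undo_depth=6 redo_depth=0
After op 7 (undo): buf='catbazupbazok' undo_depth=5 redo_depth=1
After op 8 (delete): buf='catbazupbazo' undo_depth=6 redo_depth=0
After op 9 (delete): buf='catbazupbaz' undo_depth=7 redo_depth=0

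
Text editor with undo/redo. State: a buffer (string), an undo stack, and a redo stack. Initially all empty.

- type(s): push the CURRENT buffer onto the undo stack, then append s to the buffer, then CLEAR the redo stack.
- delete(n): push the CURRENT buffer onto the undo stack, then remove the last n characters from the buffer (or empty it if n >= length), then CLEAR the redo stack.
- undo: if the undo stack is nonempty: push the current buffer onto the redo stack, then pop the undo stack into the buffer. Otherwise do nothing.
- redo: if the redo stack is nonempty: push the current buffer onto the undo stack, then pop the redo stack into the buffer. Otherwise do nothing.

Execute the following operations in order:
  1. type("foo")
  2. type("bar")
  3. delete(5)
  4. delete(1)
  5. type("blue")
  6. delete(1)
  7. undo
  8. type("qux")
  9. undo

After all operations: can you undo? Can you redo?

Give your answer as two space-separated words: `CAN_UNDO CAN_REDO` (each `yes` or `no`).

After op 1 (type): buf='foo' undo_depth=1 redo_depth=0
After op 2 (type): buf='foobar' undo_depth=2 redo_depth=0
After op 3 (delete): buf='f' undo_depth=3 redo_depth=0
After op 4 (delete): buf='(empty)' undo_depth=4 redo_depth=0
After op 5 (type): buf='blue' undo_depth=5 redo_depth=0
After op 6 (delete): buf='blu' undo_depth=6 redo_depth=0
After op 7 (undo): buf='blue' undo_depth=5 redo_depth=1
After op 8 (type): buf='bluequx' undo_depth=6 redo_depth=0
After op 9 (undo): buf='blue' undo_depth=5 redo_depth=1

Answer: yes yes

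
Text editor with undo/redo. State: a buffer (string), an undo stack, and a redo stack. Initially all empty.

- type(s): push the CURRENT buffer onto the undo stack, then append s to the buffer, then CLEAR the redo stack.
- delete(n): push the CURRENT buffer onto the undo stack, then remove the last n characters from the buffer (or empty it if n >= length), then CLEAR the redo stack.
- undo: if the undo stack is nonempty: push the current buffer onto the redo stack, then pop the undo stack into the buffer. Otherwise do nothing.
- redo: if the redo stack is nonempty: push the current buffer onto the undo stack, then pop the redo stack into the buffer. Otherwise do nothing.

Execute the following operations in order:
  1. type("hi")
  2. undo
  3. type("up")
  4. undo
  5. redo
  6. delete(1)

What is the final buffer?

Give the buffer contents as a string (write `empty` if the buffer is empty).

Answer: u

Derivation:
After op 1 (type): buf='hi' undo_depth=1 redo_depth=0
After op 2 (undo): buf='(empty)' undo_depth=0 redo_depth=1
After op 3 (type): buf='up' undo_depth=1 redo_depth=0
After op 4 (undo): buf='(empty)' undo_depth=0 redo_depth=1
After op 5 (redo): buf='up' undo_depth=1 redo_depth=0
After op 6 (delete): buf='u' undo_depth=2 redo_depth=0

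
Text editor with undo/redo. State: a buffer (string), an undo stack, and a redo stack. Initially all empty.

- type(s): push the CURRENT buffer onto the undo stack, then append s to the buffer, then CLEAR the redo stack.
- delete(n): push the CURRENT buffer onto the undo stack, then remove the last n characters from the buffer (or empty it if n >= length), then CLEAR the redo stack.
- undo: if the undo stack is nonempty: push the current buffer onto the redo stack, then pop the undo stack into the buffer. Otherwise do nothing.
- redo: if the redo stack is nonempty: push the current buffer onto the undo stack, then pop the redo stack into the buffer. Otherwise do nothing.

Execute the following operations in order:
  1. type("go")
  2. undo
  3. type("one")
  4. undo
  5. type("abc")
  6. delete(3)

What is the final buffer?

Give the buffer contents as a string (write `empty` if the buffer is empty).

Answer: empty

Derivation:
After op 1 (type): buf='go' undo_depth=1 redo_depth=0
After op 2 (undo): buf='(empty)' undo_depth=0 redo_depth=1
After op 3 (type): buf='one' undo_depth=1 redo_depth=0
After op 4 (undo): buf='(empty)' undo_depth=0 redo_depth=1
After op 5 (type): buf='abc' undo_depth=1 redo_depth=0
After op 6 (delete): buf='(empty)' undo_depth=2 redo_depth=0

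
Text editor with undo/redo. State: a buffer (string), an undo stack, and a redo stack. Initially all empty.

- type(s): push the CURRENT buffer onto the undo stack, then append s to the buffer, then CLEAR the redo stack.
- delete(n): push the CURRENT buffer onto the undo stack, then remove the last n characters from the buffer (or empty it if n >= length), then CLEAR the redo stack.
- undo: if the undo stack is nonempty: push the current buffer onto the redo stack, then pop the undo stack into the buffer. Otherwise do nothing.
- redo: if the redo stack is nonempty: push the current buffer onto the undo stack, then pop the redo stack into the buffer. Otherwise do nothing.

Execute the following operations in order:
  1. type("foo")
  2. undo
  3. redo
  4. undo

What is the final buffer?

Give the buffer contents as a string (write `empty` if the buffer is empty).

After op 1 (type): buf='foo' undo_depth=1 redo_depth=0
After op 2 (undo): buf='(empty)' undo_depth=0 redo_depth=1
After op 3 (redo): buf='foo' undo_depth=1 redo_depth=0
After op 4 (undo): buf='(empty)' undo_depth=0 redo_depth=1

Answer: empty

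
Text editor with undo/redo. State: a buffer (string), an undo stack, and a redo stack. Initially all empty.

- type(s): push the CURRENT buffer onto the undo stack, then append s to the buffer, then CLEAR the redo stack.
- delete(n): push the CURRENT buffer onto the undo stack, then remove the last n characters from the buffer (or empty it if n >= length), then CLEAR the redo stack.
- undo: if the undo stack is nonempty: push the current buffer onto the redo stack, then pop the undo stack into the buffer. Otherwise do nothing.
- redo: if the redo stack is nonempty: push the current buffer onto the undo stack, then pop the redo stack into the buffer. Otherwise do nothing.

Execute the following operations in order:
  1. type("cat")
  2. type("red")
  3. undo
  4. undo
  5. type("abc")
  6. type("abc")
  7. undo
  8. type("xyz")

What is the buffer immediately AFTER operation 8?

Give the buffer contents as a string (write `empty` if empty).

After op 1 (type): buf='cat' undo_depth=1 redo_depth=0
After op 2 (type): buf='catred' undo_depth=2 redo_depth=0
After op 3 (undo): buf='cat' undo_depth=1 redo_depth=1
After op 4 (undo): buf='(empty)' undo_depth=0 redo_depth=2
After op 5 (type): buf='abc' undo_depth=1 redo_depth=0
After op 6 (type): buf='abcabc' undo_depth=2 redo_depth=0
After op 7 (undo): buf='abc' undo_depth=1 redo_depth=1
After op 8 (type): buf='abcxyz' undo_depth=2 redo_depth=0

Answer: abcxyz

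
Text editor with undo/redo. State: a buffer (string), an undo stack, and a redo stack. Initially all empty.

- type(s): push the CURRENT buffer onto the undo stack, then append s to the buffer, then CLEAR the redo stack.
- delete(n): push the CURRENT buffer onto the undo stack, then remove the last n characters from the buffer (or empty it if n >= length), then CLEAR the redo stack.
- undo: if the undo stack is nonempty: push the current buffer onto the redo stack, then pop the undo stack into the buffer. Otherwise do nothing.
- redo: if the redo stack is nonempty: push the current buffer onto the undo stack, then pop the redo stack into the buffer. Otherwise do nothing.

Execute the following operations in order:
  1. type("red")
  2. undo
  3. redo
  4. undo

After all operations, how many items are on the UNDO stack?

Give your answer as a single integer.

After op 1 (type): buf='red' undo_depth=1 redo_depth=0
After op 2 (undo): buf='(empty)' undo_depth=0 redo_depth=1
After op 3 (redo): buf='red' undo_depth=1 redo_depth=0
After op 4 (undo): buf='(empty)' undo_depth=0 redo_depth=1

Answer: 0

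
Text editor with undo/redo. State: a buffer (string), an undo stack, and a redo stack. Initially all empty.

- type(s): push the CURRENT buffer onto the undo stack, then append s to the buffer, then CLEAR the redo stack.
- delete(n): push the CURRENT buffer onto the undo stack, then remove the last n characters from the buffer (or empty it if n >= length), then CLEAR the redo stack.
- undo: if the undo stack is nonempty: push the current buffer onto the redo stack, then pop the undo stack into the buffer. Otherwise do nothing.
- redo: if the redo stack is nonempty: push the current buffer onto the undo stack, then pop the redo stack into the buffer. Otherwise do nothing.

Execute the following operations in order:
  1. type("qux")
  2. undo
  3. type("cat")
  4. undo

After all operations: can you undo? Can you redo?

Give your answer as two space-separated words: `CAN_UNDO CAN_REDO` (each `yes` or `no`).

After op 1 (type): buf='qux' undo_depth=1 redo_depth=0
After op 2 (undo): buf='(empty)' undo_depth=0 redo_depth=1
After op 3 (type): buf='cat' undo_depth=1 redo_depth=0
After op 4 (undo): buf='(empty)' undo_depth=0 redo_depth=1

Answer: no yes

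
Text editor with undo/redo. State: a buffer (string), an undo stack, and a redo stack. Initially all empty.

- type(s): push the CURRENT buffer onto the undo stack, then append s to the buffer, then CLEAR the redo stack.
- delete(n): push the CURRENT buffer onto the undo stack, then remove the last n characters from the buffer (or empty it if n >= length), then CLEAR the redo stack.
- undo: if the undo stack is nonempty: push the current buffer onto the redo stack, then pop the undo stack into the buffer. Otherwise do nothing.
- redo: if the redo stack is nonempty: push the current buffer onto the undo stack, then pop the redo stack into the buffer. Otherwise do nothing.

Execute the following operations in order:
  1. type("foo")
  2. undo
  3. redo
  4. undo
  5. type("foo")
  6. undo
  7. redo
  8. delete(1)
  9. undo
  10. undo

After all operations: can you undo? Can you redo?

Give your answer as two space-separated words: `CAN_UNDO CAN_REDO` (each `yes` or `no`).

After op 1 (type): buf='foo' undo_depth=1 redo_depth=0
After op 2 (undo): buf='(empty)' undo_depth=0 redo_depth=1
After op 3 (redo): buf='foo' undo_depth=1 redo_depth=0
After op 4 (undo): buf='(empty)' undo_depth=0 redo_depth=1
After op 5 (type): buf='foo' undo_depth=1 redo_depth=0
After op 6 (undo): buf='(empty)' undo_depth=0 redo_depth=1
After op 7 (redo): buf='foo' undo_depth=1 redo_depth=0
After op 8 (delete): buf='fo' undo_depth=2 redo_depth=0
After op 9 (undo): buf='foo' undo_depth=1 redo_depth=1
After op 10 (undo): buf='(empty)' undo_depth=0 redo_depth=2

Answer: no yes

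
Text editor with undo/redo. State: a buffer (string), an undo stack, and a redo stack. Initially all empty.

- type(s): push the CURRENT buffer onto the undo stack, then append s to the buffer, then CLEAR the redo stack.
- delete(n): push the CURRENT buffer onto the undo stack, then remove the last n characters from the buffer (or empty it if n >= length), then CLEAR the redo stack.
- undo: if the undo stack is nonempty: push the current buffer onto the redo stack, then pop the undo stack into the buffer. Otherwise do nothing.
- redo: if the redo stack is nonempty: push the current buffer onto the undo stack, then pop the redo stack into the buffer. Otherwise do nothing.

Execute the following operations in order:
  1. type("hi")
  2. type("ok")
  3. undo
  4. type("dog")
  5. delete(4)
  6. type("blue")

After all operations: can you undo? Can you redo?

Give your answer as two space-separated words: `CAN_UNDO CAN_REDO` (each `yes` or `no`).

After op 1 (type): buf='hi' undo_depth=1 redo_depth=0
After op 2 (type): buf='hiok' undo_depth=2 redo_depth=0
After op 3 (undo): buf='hi' undo_depth=1 redo_depth=1
After op 4 (type): buf='hidog' undo_depth=2 redo_depth=0
After op 5 (delete): buf='h' undo_depth=3 redo_depth=0
After op 6 (type): buf='hblue' undo_depth=4 redo_depth=0

Answer: yes no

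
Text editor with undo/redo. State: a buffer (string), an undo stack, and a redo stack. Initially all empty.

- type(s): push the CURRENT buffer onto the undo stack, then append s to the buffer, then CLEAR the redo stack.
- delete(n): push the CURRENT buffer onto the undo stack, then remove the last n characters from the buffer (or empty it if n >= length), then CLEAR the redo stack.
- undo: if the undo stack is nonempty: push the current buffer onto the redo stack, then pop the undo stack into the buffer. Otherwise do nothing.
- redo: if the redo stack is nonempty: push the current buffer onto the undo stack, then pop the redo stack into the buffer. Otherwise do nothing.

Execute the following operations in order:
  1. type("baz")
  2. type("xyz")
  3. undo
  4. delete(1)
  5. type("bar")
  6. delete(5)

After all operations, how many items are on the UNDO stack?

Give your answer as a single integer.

After op 1 (type): buf='baz' undo_depth=1 redo_depth=0
After op 2 (type): buf='bazxyz' undo_depth=2 redo_depth=0
After op 3 (undo): buf='baz' undo_depth=1 redo_depth=1
After op 4 (delete): buf='ba' undo_depth=2 redo_depth=0
After op 5 (type): buf='babar' undo_depth=3 redo_depth=0
After op 6 (delete): buf='(empty)' undo_depth=4 redo_depth=0

Answer: 4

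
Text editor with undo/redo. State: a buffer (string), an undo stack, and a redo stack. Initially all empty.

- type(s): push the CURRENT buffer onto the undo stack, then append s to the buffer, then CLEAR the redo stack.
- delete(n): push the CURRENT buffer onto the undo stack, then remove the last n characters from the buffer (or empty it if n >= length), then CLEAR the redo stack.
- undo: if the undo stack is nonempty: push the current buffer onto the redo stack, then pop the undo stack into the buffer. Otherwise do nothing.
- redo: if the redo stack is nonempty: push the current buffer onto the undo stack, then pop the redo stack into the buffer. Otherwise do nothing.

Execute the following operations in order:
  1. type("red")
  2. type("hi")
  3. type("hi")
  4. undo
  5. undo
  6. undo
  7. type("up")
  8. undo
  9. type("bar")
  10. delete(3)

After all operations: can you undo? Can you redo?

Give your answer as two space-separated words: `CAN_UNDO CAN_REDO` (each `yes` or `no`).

Answer: yes no

Derivation:
After op 1 (type): buf='red' undo_depth=1 redo_depth=0
After op 2 (type): buf='redhi' undo_depth=2 redo_depth=0
After op 3 (type): buf='redhihi' undo_depth=3 redo_depth=0
After op 4 (undo): buf='redhi' undo_depth=2 redo_depth=1
After op 5 (undo): buf='red' undo_depth=1 redo_depth=2
After op 6 (undo): buf='(empty)' undo_depth=0 redo_depth=3
After op 7 (type): buf='up' undo_depth=1 redo_depth=0
After op 8 (undo): buf='(empty)' undo_depth=0 redo_depth=1
After op 9 (type): buf='bar' undo_depth=1 redo_depth=0
After op 10 (delete): buf='(empty)' undo_depth=2 redo_depth=0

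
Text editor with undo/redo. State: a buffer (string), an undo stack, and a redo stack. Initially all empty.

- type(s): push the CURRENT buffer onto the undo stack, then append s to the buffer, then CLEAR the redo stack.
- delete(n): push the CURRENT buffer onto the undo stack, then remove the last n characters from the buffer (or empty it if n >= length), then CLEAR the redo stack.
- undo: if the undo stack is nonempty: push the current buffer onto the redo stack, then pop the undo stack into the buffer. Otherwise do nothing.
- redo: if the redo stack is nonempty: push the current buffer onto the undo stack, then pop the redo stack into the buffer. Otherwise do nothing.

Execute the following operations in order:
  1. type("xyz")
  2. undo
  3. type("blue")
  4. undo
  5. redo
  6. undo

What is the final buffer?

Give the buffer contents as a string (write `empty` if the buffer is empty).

Answer: empty

Derivation:
After op 1 (type): buf='xyz' undo_depth=1 redo_depth=0
After op 2 (undo): buf='(empty)' undo_depth=0 redo_depth=1
After op 3 (type): buf='blue' undo_depth=1 redo_depth=0
After op 4 (undo): buf='(empty)' undo_depth=0 redo_depth=1
After op 5 (redo): buf='blue' undo_depth=1 redo_depth=0
After op 6 (undo): buf='(empty)' undo_depth=0 redo_depth=1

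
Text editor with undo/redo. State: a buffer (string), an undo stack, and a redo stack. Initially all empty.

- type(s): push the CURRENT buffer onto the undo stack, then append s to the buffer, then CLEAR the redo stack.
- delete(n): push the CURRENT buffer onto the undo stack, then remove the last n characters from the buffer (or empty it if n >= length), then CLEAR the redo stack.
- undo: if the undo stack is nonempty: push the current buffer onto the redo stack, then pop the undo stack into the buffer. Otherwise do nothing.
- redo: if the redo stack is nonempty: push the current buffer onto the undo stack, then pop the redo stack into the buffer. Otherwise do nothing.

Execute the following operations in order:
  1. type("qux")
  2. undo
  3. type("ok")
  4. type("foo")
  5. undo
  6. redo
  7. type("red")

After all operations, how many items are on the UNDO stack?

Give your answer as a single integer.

After op 1 (type): buf='qux' undo_depth=1 redo_depth=0
After op 2 (undo): buf='(empty)' undo_depth=0 redo_depth=1
After op 3 (type): buf='ok' undo_depth=1 redo_depth=0
After op 4 (type): buf='okfoo' undo_depth=2 redo_depth=0
After op 5 (undo): buf='ok' undo_depth=1 redo_depth=1
After op 6 (redo): buf='okfoo' undo_depth=2 redo_depth=0
After op 7 (type): buf='okfoored' undo_depth=3 redo_depth=0

Answer: 3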